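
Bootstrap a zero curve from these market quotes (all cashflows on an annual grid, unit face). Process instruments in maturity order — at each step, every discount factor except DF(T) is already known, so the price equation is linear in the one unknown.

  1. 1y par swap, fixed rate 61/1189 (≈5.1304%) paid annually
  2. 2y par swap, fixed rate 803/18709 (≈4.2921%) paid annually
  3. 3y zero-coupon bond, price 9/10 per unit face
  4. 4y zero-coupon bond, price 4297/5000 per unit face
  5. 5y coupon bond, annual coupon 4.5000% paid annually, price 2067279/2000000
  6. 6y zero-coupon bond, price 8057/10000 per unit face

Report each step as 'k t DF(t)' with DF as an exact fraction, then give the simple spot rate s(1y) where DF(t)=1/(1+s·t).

step 1 [1y] swap r/1=61/1189: DF=(1 − 61/1189·(0))/(1+61/1189) = 1189/1250 ≈ 0.951200
step 2 [2y] swap r/1=803/18709: DF=(1 − 803/18709·(0.951200))/(1+803/18709) = 9197/10000 ≈ 0.919700
step 3 [3y] zero: DF = P = 9/10 ≈ 0.900000
step 4 [4y] zero: DF = P = 4297/5000 ≈ 0.859400
step 5 [5y] bond c/1=9/200: DF=(2067279/2000000 − 9/200·(0.951200+0.919700+0.900000+0.859400))/(1+9/200) = 1041/1250 ≈ 0.832800
step 6 [6y] zero: DF = P = 8057/10000 ≈ 0.805700

1 1 1189/1250
2 2 9197/10000
3 3 9/10
4 4 4297/5000
5 5 1041/1250
6 6 8057/10000
s(1y) = (1/(1189/1250) − 1)/(1) = 61/1189 ≈ 5.1304%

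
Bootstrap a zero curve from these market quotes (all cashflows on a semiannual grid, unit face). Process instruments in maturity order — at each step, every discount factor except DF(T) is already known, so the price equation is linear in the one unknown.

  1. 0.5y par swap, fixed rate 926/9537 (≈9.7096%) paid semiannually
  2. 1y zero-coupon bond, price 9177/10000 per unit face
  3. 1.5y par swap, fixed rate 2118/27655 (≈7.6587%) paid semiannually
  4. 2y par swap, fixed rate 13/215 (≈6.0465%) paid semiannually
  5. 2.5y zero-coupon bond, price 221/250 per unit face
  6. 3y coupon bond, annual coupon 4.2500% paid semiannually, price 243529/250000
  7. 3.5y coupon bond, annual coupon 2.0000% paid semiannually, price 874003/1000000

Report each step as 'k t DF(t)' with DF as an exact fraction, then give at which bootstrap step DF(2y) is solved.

1 1/2 9537/10000
2 1 9177/10000
3 3/2 8941/10000
4 2 1779/2000
5 5/2 221/250
6 3 4297/5000
7 7/2 8119/10000
DF(2y) is solved at step 4

step 1 [0.5y] swap r/2=463/9537: DF=(1 − 463/9537·(0))/(1+463/9537) = 9537/10000 ≈ 0.953700
step 2 [1y] zero: DF = P = 9177/10000 ≈ 0.917700
step 3 [1.5y] swap r/2=1059/27655: DF=(1 − 1059/27655·(0.953700+0.917700))/(1+1059/27655) = 8941/10000 ≈ 0.894100
step 4 [2y] swap r/2=13/430: DF=(1 − 13/430·(0.953700+0.917700+0.894100))/(1+13/430) = 1779/2000 ≈ 0.889500
step 5 [2.5y] zero: DF = P = 221/250 ≈ 0.884000
step 6 [3y] bond c/2=17/800: DF=(243529/250000 − 17/800·(0.953700+0.917700+0.894100+0.889500+0.884000))/(1+17/800) = 4297/5000 ≈ 0.859400
step 7 [3.5y] bond c/2=1/100: DF=(874003/1000000 − 1/100·(0.953700+0.917700+0.894100+0.889500+0.884000+0.859400))/(1+1/100) = 8119/10000 ≈ 0.811900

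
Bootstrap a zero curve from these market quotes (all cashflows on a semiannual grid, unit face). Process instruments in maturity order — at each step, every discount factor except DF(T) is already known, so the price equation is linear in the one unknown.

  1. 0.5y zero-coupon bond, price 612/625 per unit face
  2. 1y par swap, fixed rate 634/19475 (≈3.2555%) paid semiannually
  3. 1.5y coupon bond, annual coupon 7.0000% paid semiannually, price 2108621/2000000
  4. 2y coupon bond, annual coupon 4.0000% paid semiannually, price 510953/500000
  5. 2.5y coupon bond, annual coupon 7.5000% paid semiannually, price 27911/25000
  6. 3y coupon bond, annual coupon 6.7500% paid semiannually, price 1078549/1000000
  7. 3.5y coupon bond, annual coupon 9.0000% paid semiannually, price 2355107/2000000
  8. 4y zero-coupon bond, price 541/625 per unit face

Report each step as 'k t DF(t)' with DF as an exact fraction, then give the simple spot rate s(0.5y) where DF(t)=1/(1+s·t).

step 1 [0.5y] zero: DF = P = 612/625 ≈ 0.979200
step 2 [1y] swap r/2=317/19475: DF=(1 − 317/19475·(0.979200))/(1+317/19475) = 9683/10000 ≈ 0.968300
step 3 [1.5y] bond c/2=7/200: DF=(2108621/2000000 − 7/200·(0.979200+0.968300))/(1+7/200) = 1191/1250 ≈ 0.952800
step 4 [2y] bond c/2=1/50: DF=(510953/500000 − 1/50·(0.979200+0.968300+0.952800))/(1+1/50) = 189/200 ≈ 0.945000
step 5 [2.5y] bond c/2=3/80: DF=(27911/25000 − 3/80·(0.979200+0.968300+0.952800+0.945000))/(1+3/80) = 9371/10000 ≈ 0.937100
step 6 [3y] bond c/2=27/800: DF=(1078549/1000000 − 27/800·(0.979200+0.968300+0.952800+0.945000+0.937100))/(1+27/800) = 1109/1250 ≈ 0.887200
step 7 [3.5y] bond c/2=9/200: DF=(2355107/2000000 − 9/200·(0.979200+0.968300+0.952800+0.945000+0.937100+0.887200))/(1+9/200) = 8827/10000 ≈ 0.882700
step 8 [4y] zero: DF = P = 541/625 ≈ 0.865600

1 1/2 612/625
2 1 9683/10000
3 3/2 1191/1250
4 2 189/200
5 5/2 9371/10000
6 3 1109/1250
7 7/2 8827/10000
8 4 541/625
s(0.5y) = (1/(612/625) − 1)/(1/2) = 13/306 ≈ 4.2484%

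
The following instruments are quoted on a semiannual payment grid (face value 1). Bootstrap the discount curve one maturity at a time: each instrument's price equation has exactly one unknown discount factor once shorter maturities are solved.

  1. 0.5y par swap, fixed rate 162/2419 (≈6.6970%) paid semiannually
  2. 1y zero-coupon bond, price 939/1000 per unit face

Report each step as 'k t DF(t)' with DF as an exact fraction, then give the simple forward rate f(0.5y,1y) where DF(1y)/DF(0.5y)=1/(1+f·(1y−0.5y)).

1 1/2 2419/2500
2 1 939/1000
f(0.5y,1y) = ((2419/2500)/(939/1000) − 1)/(1/2) = 286/4695 ≈ 6.0916%

step 1 [0.5y] swap r/2=81/2419: DF=(1 − 81/2419·(0))/(1+81/2419) = 2419/2500 ≈ 0.967600
step 2 [1y] zero: DF = P = 939/1000 ≈ 0.939000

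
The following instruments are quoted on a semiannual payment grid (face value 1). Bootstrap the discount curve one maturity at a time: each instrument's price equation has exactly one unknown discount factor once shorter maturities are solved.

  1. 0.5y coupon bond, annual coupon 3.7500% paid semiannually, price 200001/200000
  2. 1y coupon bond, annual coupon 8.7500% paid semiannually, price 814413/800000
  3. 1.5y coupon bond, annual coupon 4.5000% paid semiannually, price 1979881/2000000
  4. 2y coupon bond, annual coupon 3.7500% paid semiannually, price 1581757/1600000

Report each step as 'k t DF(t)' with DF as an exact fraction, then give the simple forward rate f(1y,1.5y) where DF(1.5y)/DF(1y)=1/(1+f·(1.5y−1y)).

1 1/2 1227/1250
2 1 4671/5000
3 3/2 463/500
4 2 9181/10000
f(1y,1.5y) = ((4671/5000)/(463/500) − 1)/(1/2) = 41/2315 ≈ 1.7711%

step 1 [0.5y] bond c/2=3/160: DF=(200001/200000 − 3/160·(0))/(1+3/160) = 1227/1250 ≈ 0.981600
step 2 [1y] bond c/2=7/160: DF=(814413/800000 − 7/160·(0.981600))/(1+7/160) = 4671/5000 ≈ 0.934200
step 3 [1.5y] bond c/2=9/400: DF=(1979881/2000000 − 9/400·(0.981600+0.934200))/(1+9/400) = 463/500 ≈ 0.926000
step 4 [2y] bond c/2=3/160: DF=(1581757/1600000 − 3/160·(0.981600+0.934200+0.926000))/(1+3/160) = 9181/10000 ≈ 0.918100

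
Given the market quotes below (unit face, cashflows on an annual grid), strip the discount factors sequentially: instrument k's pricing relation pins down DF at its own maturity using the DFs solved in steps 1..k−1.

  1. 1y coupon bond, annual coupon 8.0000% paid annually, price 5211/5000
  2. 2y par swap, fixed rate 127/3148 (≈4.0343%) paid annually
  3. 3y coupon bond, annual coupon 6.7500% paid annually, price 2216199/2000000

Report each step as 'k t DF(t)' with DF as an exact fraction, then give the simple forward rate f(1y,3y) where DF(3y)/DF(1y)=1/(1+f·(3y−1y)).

step 1 [1y] bond c/1=2/25: DF=(5211/5000 − 2/25·(0))/(1+2/25) = 193/200 ≈ 0.965000
step 2 [2y] swap r/1=127/3148: DF=(1 − 127/3148·(0.965000))/(1+127/3148) = 4619/5000 ≈ 0.923800
step 3 [3y] bond c/1=27/400: DF=(2216199/2000000 − 27/400·(0.965000+0.923800))/(1+27/400) = 4593/5000 ≈ 0.918600

1 1 193/200
2 2 4619/5000
3 3 4593/5000
f(1y,3y) = ((193/200)/(4593/5000) − 1)/(2) = 116/4593 ≈ 2.5256%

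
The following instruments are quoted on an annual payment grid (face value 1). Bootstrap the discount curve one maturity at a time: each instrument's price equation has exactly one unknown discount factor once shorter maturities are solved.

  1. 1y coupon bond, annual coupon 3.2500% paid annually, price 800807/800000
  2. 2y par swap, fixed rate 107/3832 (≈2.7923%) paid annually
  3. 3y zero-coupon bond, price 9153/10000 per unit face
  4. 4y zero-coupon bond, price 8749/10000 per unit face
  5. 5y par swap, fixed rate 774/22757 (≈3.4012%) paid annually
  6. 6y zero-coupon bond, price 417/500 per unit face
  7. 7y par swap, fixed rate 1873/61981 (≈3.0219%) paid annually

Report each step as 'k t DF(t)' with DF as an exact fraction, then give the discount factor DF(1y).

1 1 1939/2000
2 2 1893/2000
3 3 9153/10000
4 4 8749/10000
5 5 2113/2500
6 6 417/500
7 7 8127/10000
DF(1y) = 1939/2000 ≈ 0.969500

step 1 [1y] bond c/1=13/400: DF=(800807/800000 − 13/400·(0))/(1+13/400) = 1939/2000 ≈ 0.969500
step 2 [2y] swap r/1=107/3832: DF=(1 − 107/3832·(0.969500))/(1+107/3832) = 1893/2000 ≈ 0.946500
step 3 [3y] zero: DF = P = 9153/10000 ≈ 0.915300
step 4 [4y] zero: DF = P = 8749/10000 ≈ 0.874900
step 5 [5y] swap r/1=774/22757: DF=(1 − 774/22757·(0.969500+0.946500+0.915300+0.874900))/(1+774/22757) = 2113/2500 ≈ 0.845200
step 6 [6y] zero: DF = P = 417/500 ≈ 0.834000
step 7 [7y] swap r/1=1873/61981: DF=(1 − 1873/61981·(0.969500+0.946500+0.915300+0.874900+0.845200+0.834000))/(1+1873/61981) = 8127/10000 ≈ 0.812700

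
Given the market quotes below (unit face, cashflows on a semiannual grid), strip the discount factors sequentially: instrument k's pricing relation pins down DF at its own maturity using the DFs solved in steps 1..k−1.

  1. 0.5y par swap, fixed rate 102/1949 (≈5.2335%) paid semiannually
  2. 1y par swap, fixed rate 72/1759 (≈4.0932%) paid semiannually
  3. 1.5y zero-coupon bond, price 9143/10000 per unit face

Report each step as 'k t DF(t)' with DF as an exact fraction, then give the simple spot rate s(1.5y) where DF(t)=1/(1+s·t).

1 1/2 1949/2000
2 1 2401/2500
3 3/2 9143/10000
s(1.5y) = (1/(9143/10000) − 1)/(3/2) = 1714/27429 ≈ 6.2489%

step 1 [0.5y] swap r/2=51/1949: DF=(1 − 51/1949·(0))/(1+51/1949) = 1949/2000 ≈ 0.974500
step 2 [1y] swap r/2=36/1759: DF=(1 − 36/1759·(0.974500))/(1+36/1759) = 2401/2500 ≈ 0.960400
step 3 [1.5y] zero: DF = P = 9143/10000 ≈ 0.914300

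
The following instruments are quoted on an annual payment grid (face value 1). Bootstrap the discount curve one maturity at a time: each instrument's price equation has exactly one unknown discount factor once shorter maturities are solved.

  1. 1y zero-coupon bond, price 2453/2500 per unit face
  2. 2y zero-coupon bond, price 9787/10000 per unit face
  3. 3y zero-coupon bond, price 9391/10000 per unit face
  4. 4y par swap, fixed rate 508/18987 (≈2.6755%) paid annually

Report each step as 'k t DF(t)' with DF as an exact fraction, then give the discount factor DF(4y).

step 1 [1y] zero: DF = P = 2453/2500 ≈ 0.981200
step 2 [2y] zero: DF = P = 9787/10000 ≈ 0.978700
step 3 [3y] zero: DF = P = 9391/10000 ≈ 0.939100
step 4 [4y] swap r/1=508/18987: DF=(1 − 508/18987·(0.981200+0.978700+0.939100))/(1+508/18987) = 1123/1250 ≈ 0.898400

1 1 2453/2500
2 2 9787/10000
3 3 9391/10000
4 4 1123/1250
DF(4y) = 1123/1250 ≈ 0.898400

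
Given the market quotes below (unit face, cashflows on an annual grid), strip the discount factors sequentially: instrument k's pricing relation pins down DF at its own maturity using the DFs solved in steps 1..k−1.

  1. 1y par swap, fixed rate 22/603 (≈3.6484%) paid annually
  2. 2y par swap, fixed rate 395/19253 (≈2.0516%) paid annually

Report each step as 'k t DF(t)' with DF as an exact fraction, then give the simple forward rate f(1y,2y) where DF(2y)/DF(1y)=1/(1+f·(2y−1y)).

1 1 603/625
2 2 1921/2000
f(1y,2y) = ((603/625)/(1921/2000) − 1)/(1) = 43/9605 ≈ 0.4477%

step 1 [1y] swap r/1=22/603: DF=(1 − 22/603·(0))/(1+22/603) = 603/625 ≈ 0.964800
step 2 [2y] swap r/1=395/19253: DF=(1 − 395/19253·(0.964800))/(1+395/19253) = 1921/2000 ≈ 0.960500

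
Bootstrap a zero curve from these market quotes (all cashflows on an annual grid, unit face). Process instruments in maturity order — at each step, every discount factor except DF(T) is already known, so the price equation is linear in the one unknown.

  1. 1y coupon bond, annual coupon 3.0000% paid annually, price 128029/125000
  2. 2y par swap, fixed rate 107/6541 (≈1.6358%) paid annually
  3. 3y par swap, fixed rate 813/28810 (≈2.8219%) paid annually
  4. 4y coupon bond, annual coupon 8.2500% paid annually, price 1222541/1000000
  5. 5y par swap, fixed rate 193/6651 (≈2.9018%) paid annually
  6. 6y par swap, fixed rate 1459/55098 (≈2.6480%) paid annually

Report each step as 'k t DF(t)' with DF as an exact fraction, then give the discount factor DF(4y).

step 1 [1y] bond c/1=3/100: DF=(128029/125000 − 3/100·(0))/(1+3/100) = 1243/1250 ≈ 0.994400
step 2 [2y] swap r/1=107/6541: DF=(1 − 107/6541·(0.994400))/(1+107/6541) = 9679/10000 ≈ 0.967900
step 3 [3y] swap r/1=813/28810: DF=(1 − 813/28810·(0.994400+0.967900))/(1+813/28810) = 9187/10000 ≈ 0.918700
step 4 [4y] bond c/1=33/400: DF=(1222541/1000000 − 33/400·(0.994400+0.967900+0.918700))/(1+33/400) = 4549/5000 ≈ 0.909800
step 5 [5y] swap r/1=193/6651: DF=(1 − 193/6651·(0.994400+0.967900+0.918700+0.909800))/(1+193/6651) = 8649/10000 ≈ 0.864900
step 6 [6y] swap r/1=1459/55098: DF=(1 − 1459/55098·(0.994400+0.967900+0.918700+0.909800+0.864900))/(1+1459/55098) = 8541/10000 ≈ 0.854100

1 1 1243/1250
2 2 9679/10000
3 3 9187/10000
4 4 4549/5000
5 5 8649/10000
6 6 8541/10000
DF(4y) = 4549/5000 ≈ 0.909800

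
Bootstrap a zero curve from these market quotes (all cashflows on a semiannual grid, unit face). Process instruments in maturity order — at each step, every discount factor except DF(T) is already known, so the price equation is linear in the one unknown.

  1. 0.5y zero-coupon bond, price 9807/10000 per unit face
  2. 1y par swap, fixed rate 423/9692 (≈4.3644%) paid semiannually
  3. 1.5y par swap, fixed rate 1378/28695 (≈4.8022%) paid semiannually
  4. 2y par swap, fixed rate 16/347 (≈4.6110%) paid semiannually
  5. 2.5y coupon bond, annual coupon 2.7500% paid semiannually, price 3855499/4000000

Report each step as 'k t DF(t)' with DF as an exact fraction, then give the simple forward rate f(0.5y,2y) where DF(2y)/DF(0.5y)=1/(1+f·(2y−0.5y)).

step 1 [0.5y] zero: DF = P = 9807/10000 ≈ 0.980700
step 2 [1y] swap r/2=423/19384: DF=(1 − 423/19384·(0.980700))/(1+423/19384) = 9577/10000 ≈ 0.957700
step 3 [1.5y] swap r/2=689/28695: DF=(1 − 689/28695·(0.980700+0.957700))/(1+689/28695) = 9311/10000 ≈ 0.931100
step 4 [2y] swap r/2=8/347: DF=(1 − 8/347·(0.980700+0.957700+0.931100))/(1+8/347) = 1141/1250 ≈ 0.912800
step 5 [2.5y] bond c/2=11/800: DF=(3855499/4000000 − 11/800·(0.980700+0.957700+0.931100+0.912800))/(1+11/800) = 1799/2000 ≈ 0.899500

1 1/2 9807/10000
2 1 9577/10000
3 3/2 9311/10000
4 2 1141/1250
5 5/2 1799/2000
f(0.5y,2y) = ((9807/10000)/(1141/1250) − 1)/(3/2) = 97/1956 ≈ 4.9591%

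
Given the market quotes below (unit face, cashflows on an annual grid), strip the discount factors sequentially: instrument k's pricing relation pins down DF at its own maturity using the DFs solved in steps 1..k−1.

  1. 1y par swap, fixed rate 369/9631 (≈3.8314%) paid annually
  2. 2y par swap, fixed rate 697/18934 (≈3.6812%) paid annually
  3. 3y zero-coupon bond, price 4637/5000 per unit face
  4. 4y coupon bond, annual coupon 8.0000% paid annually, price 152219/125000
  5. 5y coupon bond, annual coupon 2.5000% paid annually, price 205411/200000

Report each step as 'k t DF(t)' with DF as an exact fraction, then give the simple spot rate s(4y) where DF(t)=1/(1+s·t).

step 1 [1y] swap r/1=369/9631: DF=(1 − 369/9631·(0))/(1+369/9631) = 9631/10000 ≈ 0.963100
step 2 [2y] swap r/1=697/18934: DF=(1 − 697/18934·(0.963100))/(1+697/18934) = 9303/10000 ≈ 0.930300
step 3 [3y] zero: DF = P = 4637/5000 ≈ 0.927400
step 4 [4y] bond c/1=2/25: DF=(152219/125000 − 2/25·(0.963100+0.930300+0.927400))/(1+2/25) = 4593/5000 ≈ 0.918600
step 5 [5y] bond c/1=1/40: DF=(205411/200000 − 1/40·(0.963100+0.930300+0.927400+0.918600))/(1+1/40) = 2277/2500 ≈ 0.910800

1 1 9631/10000
2 2 9303/10000
3 3 4637/5000
4 4 4593/5000
5 5 2277/2500
s(4y) = (1/(4593/5000) − 1)/(4) = 407/18372 ≈ 2.2153%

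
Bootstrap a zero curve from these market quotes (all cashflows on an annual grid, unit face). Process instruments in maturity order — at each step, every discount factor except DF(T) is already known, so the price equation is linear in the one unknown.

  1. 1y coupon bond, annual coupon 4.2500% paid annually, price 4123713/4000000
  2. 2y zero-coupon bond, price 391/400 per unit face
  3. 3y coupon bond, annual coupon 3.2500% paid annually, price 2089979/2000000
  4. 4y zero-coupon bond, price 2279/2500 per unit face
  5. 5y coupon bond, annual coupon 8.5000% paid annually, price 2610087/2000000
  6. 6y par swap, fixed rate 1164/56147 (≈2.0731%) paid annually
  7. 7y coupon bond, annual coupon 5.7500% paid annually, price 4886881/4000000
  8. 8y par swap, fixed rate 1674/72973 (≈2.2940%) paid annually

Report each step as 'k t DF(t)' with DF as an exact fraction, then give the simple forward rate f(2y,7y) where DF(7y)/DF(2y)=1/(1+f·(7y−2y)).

step 1 [1y] bond c/1=17/400: DF=(4123713/4000000 − 17/400·(0))/(1+17/400) = 9889/10000 ≈ 0.988900
step 2 [2y] zero: DF = P = 391/400 ≈ 0.977500
step 3 [3y] bond c/1=13/400: DF=(2089979/2000000 − 13/400·(0.988900+0.977500))/(1+13/400) = 4751/5000 ≈ 0.950200
step 4 [4y] zero: DF = P = 2279/2500 ≈ 0.911600
step 5 [5y] bond c/1=17/200: DF=(2610087/2000000 − 17/200·(0.988900+0.977500+0.950200+0.911600))/(1+17/200) = 9029/10000 ≈ 0.902900
step 6 [6y] swap r/1=1164/56147: DF=(1 − 1164/56147·(0.988900+0.977500+0.950200+0.911600+0.902900))/(1+1164/56147) = 2209/2500 ≈ 0.883600
step 7 [7y] bond c/1=23/400: DF=(4886881/4000000 − 23/400·(0.988900+0.977500+0.950200+0.911600+0.902900+0.883600))/(1+23/400) = 17/20 ≈ 0.850000
step 8 [8y] swap r/1=1674/72973: DF=(1 − 1674/72973·(0.988900+0.977500+0.950200+0.911600+0.902900+0.883600+0.850000))/(1+1674/72973) = 4163/5000 ≈ 0.832600

1 1 9889/10000
2 2 391/400
3 3 4751/5000
4 4 2279/2500
5 5 9029/10000
6 6 2209/2500
7 7 17/20
8 8 4163/5000
f(2y,7y) = ((391/400)/(17/20) − 1)/(5) = 3/100 ≈ 3.0000%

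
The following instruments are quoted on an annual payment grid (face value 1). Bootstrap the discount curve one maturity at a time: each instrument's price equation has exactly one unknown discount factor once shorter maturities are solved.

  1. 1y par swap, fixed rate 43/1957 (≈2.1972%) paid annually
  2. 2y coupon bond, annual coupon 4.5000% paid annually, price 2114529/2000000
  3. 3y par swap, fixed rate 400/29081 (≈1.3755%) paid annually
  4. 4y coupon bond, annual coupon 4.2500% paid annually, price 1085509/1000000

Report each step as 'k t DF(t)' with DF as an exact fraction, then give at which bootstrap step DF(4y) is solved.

step 1 [1y] swap r/1=43/1957: DF=(1 − 43/1957·(0))/(1+43/1957) = 1957/2000 ≈ 0.978500
step 2 [2y] bond c/1=9/200: DF=(2114529/2000000 − 9/200·(0.978500))/(1+9/200) = 606/625 ≈ 0.969600
step 3 [3y] swap r/1=400/29081: DF=(1 − 400/29081·(0.978500+0.969600))/(1+400/29081) = 24/25 ≈ 0.960000
step 4 [4y] bond c/1=17/400: DF=(1085509/1000000 − 17/400·(0.978500+0.969600+0.960000))/(1+17/400) = 9227/10000 ≈ 0.922700

1 1 1957/2000
2 2 606/625
3 3 24/25
4 4 9227/10000
DF(4y) is solved at step 4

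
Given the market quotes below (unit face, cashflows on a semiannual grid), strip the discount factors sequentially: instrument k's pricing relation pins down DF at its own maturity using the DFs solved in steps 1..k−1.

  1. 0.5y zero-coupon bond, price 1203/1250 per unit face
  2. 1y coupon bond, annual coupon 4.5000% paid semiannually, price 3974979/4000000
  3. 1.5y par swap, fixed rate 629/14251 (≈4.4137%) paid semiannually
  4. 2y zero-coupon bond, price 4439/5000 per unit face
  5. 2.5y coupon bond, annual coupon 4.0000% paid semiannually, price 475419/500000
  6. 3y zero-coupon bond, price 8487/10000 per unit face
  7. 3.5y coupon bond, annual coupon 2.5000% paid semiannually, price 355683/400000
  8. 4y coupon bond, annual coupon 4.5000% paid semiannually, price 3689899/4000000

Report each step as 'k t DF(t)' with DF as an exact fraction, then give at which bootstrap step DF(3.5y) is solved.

step 1 [0.5y] zero: DF = P = 1203/1250 ≈ 0.962400
step 2 [1y] bond c/2=9/400: DF=(3974979/4000000 − 9/400·(0.962400))/(1+9/400) = 9507/10000 ≈ 0.950700
step 3 [1.5y] swap r/2=629/28502: DF=(1 − 629/28502·(0.962400+0.950700))/(1+629/28502) = 9371/10000 ≈ 0.937100
step 4 [2y] zero: DF = P = 4439/5000 ≈ 0.887800
step 5 [2.5y] bond c/2=1/50: DF=(475419/500000 − 1/50·(0.962400+0.950700+0.937100+0.887800))/(1+1/50) = 8589/10000 ≈ 0.858900
step 6 [3y] zero: DF = P = 8487/10000 ≈ 0.848700
step 7 [3.5y] bond c/2=1/80: DF=(355683/400000 − 1/80·(0.962400+0.950700+0.937100+0.887800+0.858900+0.848700))/(1+1/80) = 811/1000 ≈ 0.811000
step 8 [4y] bond c/2=9/400: DF=(3689899/4000000 − 9/400·(0.962400+0.950700+0.937100+0.887800+0.858900+0.848700+0.811000))/(1+9/400) = 1529/2000 ≈ 0.764500

1 1/2 1203/1250
2 1 9507/10000
3 3/2 9371/10000
4 2 4439/5000
5 5/2 8589/10000
6 3 8487/10000
7 7/2 811/1000
8 4 1529/2000
DF(3.5y) is solved at step 7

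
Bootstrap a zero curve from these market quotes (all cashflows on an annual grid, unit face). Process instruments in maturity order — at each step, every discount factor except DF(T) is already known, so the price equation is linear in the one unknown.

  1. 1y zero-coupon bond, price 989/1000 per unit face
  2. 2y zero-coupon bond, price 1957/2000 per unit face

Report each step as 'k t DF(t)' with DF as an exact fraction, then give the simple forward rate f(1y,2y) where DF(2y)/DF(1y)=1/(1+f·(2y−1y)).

1 1 989/1000
2 2 1957/2000
f(1y,2y) = ((989/1000)/(1957/2000) − 1)/(1) = 21/1957 ≈ 1.0731%

step 1 [1y] zero: DF = P = 989/1000 ≈ 0.989000
step 2 [2y] zero: DF = P = 1957/2000 ≈ 0.978500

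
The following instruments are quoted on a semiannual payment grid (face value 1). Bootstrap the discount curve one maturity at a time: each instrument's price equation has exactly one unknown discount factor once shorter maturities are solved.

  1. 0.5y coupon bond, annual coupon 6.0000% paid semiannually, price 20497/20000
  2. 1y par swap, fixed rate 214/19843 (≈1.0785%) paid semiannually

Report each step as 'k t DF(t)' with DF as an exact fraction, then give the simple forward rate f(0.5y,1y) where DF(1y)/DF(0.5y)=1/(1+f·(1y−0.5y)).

step 1 [0.5y] bond c/2=3/100: DF=(20497/20000 − 3/100·(0))/(1+3/100) = 199/200 ≈ 0.995000
step 2 [1y] swap r/2=107/19843: DF=(1 − 107/19843·(0.995000))/(1+107/19843) = 9893/10000 ≈ 0.989300

1 1/2 199/200
2 1 9893/10000
f(0.5y,1y) = ((199/200)/(9893/10000) − 1)/(1/2) = 114/9893 ≈ 1.1523%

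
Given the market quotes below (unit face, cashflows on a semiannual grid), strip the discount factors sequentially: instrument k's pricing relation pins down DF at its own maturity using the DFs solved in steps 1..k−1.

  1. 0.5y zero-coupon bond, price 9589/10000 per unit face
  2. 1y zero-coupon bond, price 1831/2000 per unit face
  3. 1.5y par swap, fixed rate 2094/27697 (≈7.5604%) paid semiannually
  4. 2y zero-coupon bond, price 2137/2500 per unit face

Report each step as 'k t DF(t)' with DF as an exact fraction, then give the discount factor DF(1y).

step 1 [0.5y] zero: DF = P = 9589/10000 ≈ 0.958900
step 2 [1y] zero: DF = P = 1831/2000 ≈ 0.915500
step 3 [1.5y] swap r/2=1047/27697: DF=(1 − 1047/27697·(0.958900+0.915500))/(1+1047/27697) = 8953/10000 ≈ 0.895300
step 4 [2y] zero: DF = P = 2137/2500 ≈ 0.854800

1 1/2 9589/10000
2 1 1831/2000
3 3/2 8953/10000
4 2 2137/2500
DF(1y) = 1831/2000 ≈ 0.915500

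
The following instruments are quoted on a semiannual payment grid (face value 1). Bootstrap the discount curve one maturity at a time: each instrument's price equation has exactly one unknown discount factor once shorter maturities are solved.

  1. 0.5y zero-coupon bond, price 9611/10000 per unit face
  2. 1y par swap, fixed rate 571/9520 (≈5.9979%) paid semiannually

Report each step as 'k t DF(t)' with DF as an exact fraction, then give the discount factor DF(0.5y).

step 1 [0.5y] zero: DF = P = 9611/10000 ≈ 0.961100
step 2 [1y] swap r/2=571/19040: DF=(1 − 571/19040·(0.961100))/(1+571/19040) = 9429/10000 ≈ 0.942900

1 1/2 9611/10000
2 1 9429/10000
DF(0.5y) = 9611/10000 ≈ 0.961100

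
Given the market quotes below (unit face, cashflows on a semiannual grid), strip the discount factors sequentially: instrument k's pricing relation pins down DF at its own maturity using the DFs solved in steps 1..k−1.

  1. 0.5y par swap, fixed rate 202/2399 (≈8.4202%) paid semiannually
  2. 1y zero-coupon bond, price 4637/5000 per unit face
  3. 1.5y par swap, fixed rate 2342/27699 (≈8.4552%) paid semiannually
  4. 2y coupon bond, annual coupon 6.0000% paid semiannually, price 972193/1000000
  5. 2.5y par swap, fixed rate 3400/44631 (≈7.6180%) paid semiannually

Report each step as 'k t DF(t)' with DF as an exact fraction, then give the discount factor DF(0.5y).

step 1 [0.5y] swap r/2=101/2399: DF=(1 − 101/2399·(0))/(1+101/2399) = 2399/2500 ≈ 0.959600
step 2 [1y] zero: DF = P = 4637/5000 ≈ 0.927400
step 3 [1.5y] swap r/2=1171/27699: DF=(1 − 1171/27699·(0.959600+0.927400))/(1+1171/27699) = 8829/10000 ≈ 0.882900
step 4 [2y] bond c/2=3/100: DF=(972193/1000000 − 3/100·(0.959600+0.927400+0.882900))/(1+3/100) = 1079/1250 ≈ 0.863200
step 5 [2.5y] swap r/2=1700/44631: DF=(1 − 1700/44631·(0.959600+0.927400+0.882900+0.863200))/(1+1700/44631) = 83/100 ≈ 0.830000

1 1/2 2399/2500
2 1 4637/5000
3 3/2 8829/10000
4 2 1079/1250
5 5/2 83/100
DF(0.5y) = 2399/2500 ≈ 0.959600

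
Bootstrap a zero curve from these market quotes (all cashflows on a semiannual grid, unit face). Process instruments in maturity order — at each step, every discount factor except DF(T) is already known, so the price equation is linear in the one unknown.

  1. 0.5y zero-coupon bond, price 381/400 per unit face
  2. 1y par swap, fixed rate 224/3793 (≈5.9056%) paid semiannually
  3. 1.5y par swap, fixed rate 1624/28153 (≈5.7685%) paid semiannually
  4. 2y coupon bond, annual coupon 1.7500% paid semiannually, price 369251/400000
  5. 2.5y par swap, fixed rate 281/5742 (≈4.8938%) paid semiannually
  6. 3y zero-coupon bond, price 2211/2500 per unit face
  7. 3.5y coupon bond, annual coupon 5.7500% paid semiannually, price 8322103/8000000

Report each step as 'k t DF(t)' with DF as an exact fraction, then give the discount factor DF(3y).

step 1 [0.5y] zero: DF = P = 381/400 ≈ 0.952500
step 2 [1y] swap r/2=112/3793: DF=(1 − 112/3793·(0.952500))/(1+112/3793) = 118/125 ≈ 0.944000
step 3 [1.5y] swap r/2=812/28153: DF=(1 − 812/28153·(0.952500+0.944000))/(1+812/28153) = 2297/2500 ≈ 0.918800
step 4 [2y] bond c/2=7/800: DF=(369251/400000 − 7/800·(0.952500+0.944000+0.918800))/(1+7/800) = 8907/10000 ≈ 0.890700
step 5 [2.5y] swap r/2=281/11484: DF=(1 − 281/11484·(0.952500+0.944000+0.918800+0.890700))/(1+281/11484) = 2219/2500 ≈ 0.887600
step 6 [3y] zero: DF = P = 2211/2500 ≈ 0.884400
step 7 [3.5y] bond c/2=23/800: DF=(8322103/8000000 − 23/800·(0.952500+0.944000+0.918800+0.890700+0.887600+0.884400))/(1+23/800) = 8581/10000 ≈ 0.858100

1 1/2 381/400
2 1 118/125
3 3/2 2297/2500
4 2 8907/10000
5 5/2 2219/2500
6 3 2211/2500
7 7/2 8581/10000
DF(3y) = 2211/2500 ≈ 0.884400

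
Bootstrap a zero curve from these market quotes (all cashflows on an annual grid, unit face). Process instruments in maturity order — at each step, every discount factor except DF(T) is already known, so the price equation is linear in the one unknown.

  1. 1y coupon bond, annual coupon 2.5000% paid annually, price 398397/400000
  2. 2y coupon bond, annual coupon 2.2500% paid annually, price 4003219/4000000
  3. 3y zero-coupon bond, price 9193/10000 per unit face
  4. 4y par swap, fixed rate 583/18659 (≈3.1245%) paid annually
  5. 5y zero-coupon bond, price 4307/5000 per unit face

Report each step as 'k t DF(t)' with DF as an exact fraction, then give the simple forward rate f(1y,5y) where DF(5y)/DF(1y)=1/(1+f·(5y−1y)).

step 1 [1y] bond c/1=1/40: DF=(398397/400000 − 1/40·(0))/(1+1/40) = 9717/10000 ≈ 0.971700
step 2 [2y] bond c/1=9/400: DF=(4003219/4000000 − 9/400·(0.971700))/(1+9/400) = 4787/5000 ≈ 0.957400
step 3 [3y] zero: DF = P = 9193/10000 ≈ 0.919300
step 4 [4y] swap r/1=583/18659: DF=(1 − 583/18659·(0.971700+0.957400+0.919300))/(1+583/18659) = 4417/5000 ≈ 0.883400
step 5 [5y] zero: DF = P = 4307/5000 ≈ 0.861400

1 1 9717/10000
2 2 4787/5000
3 3 9193/10000
4 4 4417/5000
5 5 4307/5000
f(1y,5y) = ((9717/10000)/(4307/5000) − 1)/(4) = 1103/34456 ≈ 3.2012%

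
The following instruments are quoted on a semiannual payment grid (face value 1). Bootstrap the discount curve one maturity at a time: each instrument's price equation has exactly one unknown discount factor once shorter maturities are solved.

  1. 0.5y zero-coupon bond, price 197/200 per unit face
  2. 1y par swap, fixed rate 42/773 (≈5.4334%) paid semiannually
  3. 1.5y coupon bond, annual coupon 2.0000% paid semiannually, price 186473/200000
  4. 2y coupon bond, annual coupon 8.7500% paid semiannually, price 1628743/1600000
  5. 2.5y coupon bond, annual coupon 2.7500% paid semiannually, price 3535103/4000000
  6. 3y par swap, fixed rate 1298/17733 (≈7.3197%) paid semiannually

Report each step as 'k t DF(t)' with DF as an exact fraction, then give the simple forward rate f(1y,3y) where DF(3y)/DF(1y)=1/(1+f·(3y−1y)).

step 1 [0.5y] zero: DF = P = 197/200 ≈ 0.985000
step 2 [1y] swap r/2=21/773: DF=(1 − 21/773·(0.985000))/(1+21/773) = 379/400 ≈ 0.947500
step 3 [1.5y] bond c/2=1/100: DF=(186473/200000 − 1/100·(0.985000+0.947500))/(1+1/100) = 113/125 ≈ 0.904000
step 4 [2y] bond c/2=7/160: DF=(1628743/1600000 − 7/160·(0.985000+0.947500+0.904000))/(1+7/160) = 2141/2500 ≈ 0.856400
step 5 [2.5y] bond c/2=11/800: DF=(3535103/4000000 − 11/800·(0.985000+0.947500+0.904000+0.856400))/(1+11/800) = 8217/10000 ≈ 0.821700
step 6 [3y] swap r/2=649/17733: DF=(1 − 649/17733·(0.985000+0.947500+0.904000+0.856400+0.821700))/(1+649/17733) = 8053/10000 ≈ 0.805300

1 1/2 197/200
2 1 379/400
3 3/2 113/125
4 2 2141/2500
5 5/2 8217/10000
6 3 8053/10000
f(1y,3y) = ((379/400)/(8053/10000) − 1)/(2) = 711/8053 ≈ 8.8290%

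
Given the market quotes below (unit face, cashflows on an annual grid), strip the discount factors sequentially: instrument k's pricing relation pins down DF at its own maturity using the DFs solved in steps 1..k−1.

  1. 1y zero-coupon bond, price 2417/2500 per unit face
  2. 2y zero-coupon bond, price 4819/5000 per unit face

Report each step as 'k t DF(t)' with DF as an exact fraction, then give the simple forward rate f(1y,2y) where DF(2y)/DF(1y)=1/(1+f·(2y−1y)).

1 1 2417/2500
2 2 4819/5000
f(1y,2y) = ((2417/2500)/(4819/5000) − 1)/(1) = 15/4819 ≈ 0.3113%

step 1 [1y] zero: DF = P = 2417/2500 ≈ 0.966800
step 2 [2y] zero: DF = P = 4819/5000 ≈ 0.963800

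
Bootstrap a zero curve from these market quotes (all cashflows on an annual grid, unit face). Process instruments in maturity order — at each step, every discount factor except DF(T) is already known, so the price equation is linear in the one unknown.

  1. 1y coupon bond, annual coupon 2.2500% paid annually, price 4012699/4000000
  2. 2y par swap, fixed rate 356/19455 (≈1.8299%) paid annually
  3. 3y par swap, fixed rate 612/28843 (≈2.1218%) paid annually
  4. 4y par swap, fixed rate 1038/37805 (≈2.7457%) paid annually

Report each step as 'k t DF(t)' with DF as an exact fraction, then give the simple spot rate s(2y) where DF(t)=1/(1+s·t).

step 1 [1y] bond c/1=9/400: DF=(4012699/4000000 − 9/400·(0))/(1+9/400) = 9811/10000 ≈ 0.981100
step 2 [2y] swap r/1=356/19455: DF=(1 − 356/19455·(0.981100))/(1+356/19455) = 2411/2500 ≈ 0.964400
step 3 [3y] swap r/1=612/28843: DF=(1 − 612/28843·(0.981100+0.964400))/(1+612/28843) = 2347/2500 ≈ 0.938800
step 4 [4y] swap r/1=1038/37805: DF=(1 − 1038/37805·(0.981100+0.964400+0.938800))/(1+1038/37805) = 4481/5000 ≈ 0.896200

1 1 9811/10000
2 2 2411/2500
3 3 2347/2500
4 4 4481/5000
s(2y) = (1/(2411/2500) − 1)/(2) = 89/4822 ≈ 1.8457%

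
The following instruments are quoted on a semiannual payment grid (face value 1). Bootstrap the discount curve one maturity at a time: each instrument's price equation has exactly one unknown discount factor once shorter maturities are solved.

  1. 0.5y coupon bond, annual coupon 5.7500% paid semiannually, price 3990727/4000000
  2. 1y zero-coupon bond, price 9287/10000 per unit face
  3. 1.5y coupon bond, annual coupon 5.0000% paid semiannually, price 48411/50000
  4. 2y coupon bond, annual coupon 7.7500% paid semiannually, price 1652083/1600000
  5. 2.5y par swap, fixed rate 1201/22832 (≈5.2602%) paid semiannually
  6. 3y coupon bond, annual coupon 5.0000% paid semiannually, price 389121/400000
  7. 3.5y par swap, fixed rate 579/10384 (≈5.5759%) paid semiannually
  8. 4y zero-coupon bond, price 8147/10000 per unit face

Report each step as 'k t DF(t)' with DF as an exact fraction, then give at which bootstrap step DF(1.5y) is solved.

1 1/2 4849/5000
2 1 9287/10000
3 3/2 8983/10000
4 2 8897/10000
5 5/2 8799/10000
6 3 8377/10000
7 7/2 8263/10000
8 4 8147/10000
DF(1.5y) is solved at step 3

step 1 [0.5y] bond c/2=23/800: DF=(3990727/4000000 − 23/800·(0))/(1+23/800) = 4849/5000 ≈ 0.969800
step 2 [1y] zero: DF = P = 9287/10000 ≈ 0.928700
step 3 [1.5y] bond c/2=1/40: DF=(48411/50000 − 1/40·(0.969800+0.928700))/(1+1/40) = 8983/10000 ≈ 0.898300
step 4 [2y] bond c/2=31/800: DF=(1652083/1600000 − 31/800·(0.969800+0.928700+0.898300))/(1+31/800) = 8897/10000 ≈ 0.889700
step 5 [2.5y] swap r/2=1201/45664: DF=(1 − 1201/45664·(0.969800+0.928700+0.898300+0.889700))/(1+1201/45664) = 8799/10000 ≈ 0.879900
step 6 [3y] bond c/2=1/40: DF=(389121/400000 − 1/40·(0.969800+0.928700+0.898300+0.889700+0.879900))/(1+1/40) = 8377/10000 ≈ 0.837700
step 7 [3.5y] swap r/2=579/20768: DF=(1 − 579/20768·(0.969800+0.928700+0.898300+0.889700+0.879900+0.837700))/(1+579/20768) = 8263/10000 ≈ 0.826300
step 8 [4y] zero: DF = P = 8147/10000 ≈ 0.814700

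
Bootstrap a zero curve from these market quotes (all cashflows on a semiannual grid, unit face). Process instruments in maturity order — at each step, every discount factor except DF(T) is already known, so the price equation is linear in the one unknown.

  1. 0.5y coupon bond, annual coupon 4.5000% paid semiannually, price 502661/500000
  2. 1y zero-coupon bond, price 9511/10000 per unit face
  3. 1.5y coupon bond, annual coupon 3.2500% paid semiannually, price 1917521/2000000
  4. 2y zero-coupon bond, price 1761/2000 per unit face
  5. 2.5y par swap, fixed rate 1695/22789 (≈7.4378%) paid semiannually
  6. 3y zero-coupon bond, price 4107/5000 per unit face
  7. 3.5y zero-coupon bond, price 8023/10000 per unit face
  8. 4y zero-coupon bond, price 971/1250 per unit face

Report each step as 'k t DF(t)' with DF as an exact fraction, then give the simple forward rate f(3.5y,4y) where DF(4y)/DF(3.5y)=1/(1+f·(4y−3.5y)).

step 1 [0.5y] bond c/2=9/400: DF=(502661/500000 − 9/400·(0))/(1+9/400) = 1229/1250 ≈ 0.983200
step 2 [1y] zero: DF = P = 9511/10000 ≈ 0.951100
step 3 [1.5y] bond c/2=13/800: DF=(1917521/2000000 − 13/800·(0.983200+0.951100))/(1+13/800) = 73/80 ≈ 0.912500
step 4 [2y] zero: DF = P = 1761/2000 ≈ 0.880500
step 5 [2.5y] swap r/2=1695/45578: DF=(1 − 1695/45578·(0.983200+0.951100+0.912500+0.880500))/(1+1695/45578) = 1661/2000 ≈ 0.830500
step 6 [3y] zero: DF = P = 4107/5000 ≈ 0.821400
step 7 [3.5y] zero: DF = P = 8023/10000 ≈ 0.802300
step 8 [4y] zero: DF = P = 971/1250 ≈ 0.776800

1 1/2 1229/1250
2 1 9511/10000
3 3/2 73/80
4 2 1761/2000
5 5/2 1661/2000
6 3 4107/5000
7 7/2 8023/10000
8 4 971/1250
f(3.5y,4y) = ((8023/10000)/(971/1250) − 1)/(1/2) = 255/3884 ≈ 6.5654%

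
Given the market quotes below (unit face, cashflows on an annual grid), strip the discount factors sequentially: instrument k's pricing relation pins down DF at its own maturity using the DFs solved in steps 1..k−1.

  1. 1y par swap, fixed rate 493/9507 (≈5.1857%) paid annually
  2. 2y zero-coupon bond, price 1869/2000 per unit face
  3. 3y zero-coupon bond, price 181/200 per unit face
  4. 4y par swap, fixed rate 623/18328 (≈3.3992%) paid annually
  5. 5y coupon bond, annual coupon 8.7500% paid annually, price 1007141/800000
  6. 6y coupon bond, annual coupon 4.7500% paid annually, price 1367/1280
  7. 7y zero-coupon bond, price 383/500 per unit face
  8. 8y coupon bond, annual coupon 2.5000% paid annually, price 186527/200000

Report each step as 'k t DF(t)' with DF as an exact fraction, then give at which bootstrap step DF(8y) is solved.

1 1 9507/10000
2 2 1869/2000
3 3 181/200
4 4 4377/5000
5 5 8627/10000
6 6 4071/5000
7 7 383/500
8 8 7609/10000
DF(8y) is solved at step 8

step 1 [1y] swap r/1=493/9507: DF=(1 − 493/9507·(0))/(1+493/9507) = 9507/10000 ≈ 0.950700
step 2 [2y] zero: DF = P = 1869/2000 ≈ 0.934500
step 3 [3y] zero: DF = P = 181/200 ≈ 0.905000
step 4 [4y] swap r/1=623/18328: DF=(1 − 623/18328·(0.950700+0.934500+0.905000))/(1+623/18328) = 4377/5000 ≈ 0.875400
step 5 [5y] bond c/1=7/80: DF=(1007141/800000 − 7/80·(0.950700+0.934500+0.905000+0.875400))/(1+7/80) = 8627/10000 ≈ 0.862700
step 6 [6y] bond c/1=19/400: DF=(1367/1280 − 19/400·(0.950700+0.934500+0.905000+0.875400+0.862700))/(1+19/400) = 4071/5000 ≈ 0.814200
step 7 [7y] zero: DF = P = 383/500 ≈ 0.766000
step 8 [8y] bond c/1=1/40: DF=(186527/200000 − 1/40·(0.950700+0.934500+0.905000+0.875400+0.862700+0.814200+0.766000))/(1+1/40) = 7609/10000 ≈ 0.760900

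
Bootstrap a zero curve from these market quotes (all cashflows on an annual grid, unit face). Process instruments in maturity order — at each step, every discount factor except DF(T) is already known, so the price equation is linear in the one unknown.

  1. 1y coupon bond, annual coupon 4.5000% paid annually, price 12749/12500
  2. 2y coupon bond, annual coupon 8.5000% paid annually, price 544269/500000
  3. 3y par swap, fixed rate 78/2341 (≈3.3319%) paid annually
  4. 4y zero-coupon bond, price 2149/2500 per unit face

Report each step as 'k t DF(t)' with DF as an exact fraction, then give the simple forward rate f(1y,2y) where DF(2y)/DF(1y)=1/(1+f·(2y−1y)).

1 1 122/125
2 2 2317/2500
3 3 1133/1250
4 4 2149/2500
f(1y,2y) = ((122/125)/(2317/2500) − 1)/(1) = 123/2317 ≈ 5.3086%

step 1 [1y] bond c/1=9/200: DF=(12749/12500 − 9/200·(0))/(1+9/200) = 122/125 ≈ 0.976000
step 2 [2y] bond c/1=17/200: DF=(544269/500000 − 17/200·(0.976000))/(1+17/200) = 2317/2500 ≈ 0.926800
step 3 [3y] swap r/1=78/2341: DF=(1 − 78/2341·(0.976000+0.926800))/(1+78/2341) = 1133/1250 ≈ 0.906400
step 4 [4y] zero: DF = P = 2149/2500 ≈ 0.859600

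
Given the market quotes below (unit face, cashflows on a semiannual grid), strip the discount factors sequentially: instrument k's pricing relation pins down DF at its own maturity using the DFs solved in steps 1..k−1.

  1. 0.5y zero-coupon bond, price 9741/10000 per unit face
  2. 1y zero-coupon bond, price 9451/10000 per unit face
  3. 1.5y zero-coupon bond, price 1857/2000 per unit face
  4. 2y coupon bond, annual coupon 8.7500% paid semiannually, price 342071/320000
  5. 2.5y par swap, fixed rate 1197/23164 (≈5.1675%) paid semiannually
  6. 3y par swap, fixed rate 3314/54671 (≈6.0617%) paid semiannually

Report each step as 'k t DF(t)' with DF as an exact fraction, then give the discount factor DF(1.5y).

step 1 [0.5y] zero: DF = P = 9741/10000 ≈ 0.974100
step 2 [1y] zero: DF = P = 9451/10000 ≈ 0.945100
step 3 [1.5y] zero: DF = P = 1857/2000 ≈ 0.928500
step 4 [2y] bond c/2=7/160: DF=(342071/320000 − 7/160·(0.974100+0.945100+0.928500))/(1+7/160) = 1131/1250 ≈ 0.904800
step 5 [2.5y] swap r/2=1197/46328: DF=(1 − 1197/46328·(0.974100+0.945100+0.928500+0.904800))/(1+1197/46328) = 8803/10000 ≈ 0.880300
step 6 [3y] swap r/2=1657/54671: DF=(1 − 1657/54671·(0.974100+0.945100+0.928500+0.904800+0.880300))/(1+1657/54671) = 8343/10000 ≈ 0.834300

1 1/2 9741/10000
2 1 9451/10000
3 3/2 1857/2000
4 2 1131/1250
5 5/2 8803/10000
6 3 8343/10000
DF(1.5y) = 1857/2000 ≈ 0.928500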